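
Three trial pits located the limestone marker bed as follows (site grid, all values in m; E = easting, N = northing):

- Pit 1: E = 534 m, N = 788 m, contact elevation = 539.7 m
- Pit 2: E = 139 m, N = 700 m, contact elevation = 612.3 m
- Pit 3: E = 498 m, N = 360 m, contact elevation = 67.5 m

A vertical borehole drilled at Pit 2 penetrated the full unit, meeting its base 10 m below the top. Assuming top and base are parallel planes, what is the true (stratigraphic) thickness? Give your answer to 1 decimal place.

6.3 m

Two edge vectors: Pit 1→Pit 2 = (-395, -88, 72.6), Pit 1→Pit 3 = (-36, -428, -472.2).
Normal n = (Pit 1→Pit 2) × (Pit 1→Pit 3) = (72626.4, -189132.6, 165892).
So ∂z/∂E = −n_x/n_z = −0.43779 and ∂z/∂N = −n_y/n_z = 1.14009.
|∇z| = √(a²+b²) = 1.22126, so dip δ = arctan(1.22126) = 50.69°.
True thickness = vertical thickness × cos δ = 10 × cos 50.69° = 6.3 m.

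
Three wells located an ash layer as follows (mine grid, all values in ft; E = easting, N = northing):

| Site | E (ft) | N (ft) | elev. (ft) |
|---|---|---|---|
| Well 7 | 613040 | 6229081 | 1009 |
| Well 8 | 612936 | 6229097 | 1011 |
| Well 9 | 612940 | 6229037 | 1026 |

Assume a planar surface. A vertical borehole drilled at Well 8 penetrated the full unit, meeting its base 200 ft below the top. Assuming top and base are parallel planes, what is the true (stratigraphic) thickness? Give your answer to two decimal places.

Two edge vectors: Well 7→Well 8 = (-104, 16, 2), Well 7→Well 9 = (-100, -44, 17).
Normal n = (Well 7→Well 8) × (Well 7→Well 9) = (360, 1568, 6176).
So ∂z/∂E = −n_x/n_z = −0.05829 and ∂z/∂N = −n_y/n_z = −0.25389.
|∇z| = √(a²+b²) = 0.26049, so dip δ = arctan(0.26049) = 14.60°.
True thickness = vertical thickness × cos δ = 200 × cos 14.60° = 193.54 ft.

193.54 ft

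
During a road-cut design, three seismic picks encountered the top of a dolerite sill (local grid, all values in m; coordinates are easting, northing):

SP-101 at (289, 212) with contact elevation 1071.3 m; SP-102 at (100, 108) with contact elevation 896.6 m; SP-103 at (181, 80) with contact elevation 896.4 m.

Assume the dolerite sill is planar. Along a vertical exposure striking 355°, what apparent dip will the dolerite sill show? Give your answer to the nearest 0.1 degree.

Let the plane be z = a·easting + b·northing + c.
SP-102−SP-101: −189a − 104b = −174.7;  SP-103−SP-101: −108a − 132b = −174.9.
Solving gives a = 0.35512, b = 1.03445.
Unit vector along 355° is (sin 355°, cos 355°) = (-0.0872, 0.9962).
Slope in that direction = a·(-0.0872) + b·(0.9962) = 0.99956.
Apparent dip = arctan|0.99956| = 45.0° (true dip is 47.6°, so apparent ≤ true as expected).

45.0°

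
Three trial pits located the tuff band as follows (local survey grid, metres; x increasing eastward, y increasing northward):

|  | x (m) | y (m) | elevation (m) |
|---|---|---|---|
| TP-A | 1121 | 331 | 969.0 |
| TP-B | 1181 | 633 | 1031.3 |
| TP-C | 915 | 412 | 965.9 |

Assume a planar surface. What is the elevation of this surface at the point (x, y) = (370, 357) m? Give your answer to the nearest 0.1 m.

Two edge vectors: TP-A→TP-B = (60, 302, 62.3), TP-A→TP-C = (-206, 81, -3.1).
Normal n = (TP-A→TP-B) × (TP-A→TP-C) = (-5982.5, -12647.8, 67072).
So ∂z/∂x = −n_x/n_z = 0.089195 and ∂z/∂y = −n_y/n_z = 0.188570.
Intercept c from TP-A: 969 − 99.99 − 62.42 = 806.60.
At (370, 357): z = 33.0 + 67.3 + 806.60 = 906.9 m.

906.9 m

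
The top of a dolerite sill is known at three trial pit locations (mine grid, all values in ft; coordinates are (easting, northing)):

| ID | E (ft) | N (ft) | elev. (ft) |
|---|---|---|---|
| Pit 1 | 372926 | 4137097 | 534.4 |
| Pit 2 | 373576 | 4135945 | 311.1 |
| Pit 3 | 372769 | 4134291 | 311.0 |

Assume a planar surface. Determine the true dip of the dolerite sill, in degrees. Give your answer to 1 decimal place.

Let the plane be z = a·E + b·N + c.
Pit 2−Pit 1: 650a − 1152b = −223.3;  Pit 3−Pit 1: −157a − 2806b = −223.4.
Solving gives a = −0.18417, b = 0.08992.
Gradient magnitude |∇z| = √(a² + b²) = √(0.03392 + 0.00809) = 0.20495.
True dip = arctan(0.20495) = 11.6°, dipping toward ESE (azimuth ≈ 116°).

11.6°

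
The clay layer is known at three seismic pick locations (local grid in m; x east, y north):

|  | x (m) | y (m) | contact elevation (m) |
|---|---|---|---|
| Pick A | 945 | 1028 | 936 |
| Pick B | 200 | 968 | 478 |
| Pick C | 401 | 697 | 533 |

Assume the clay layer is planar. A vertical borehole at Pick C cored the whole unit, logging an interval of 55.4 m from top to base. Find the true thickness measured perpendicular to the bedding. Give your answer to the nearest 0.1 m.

46.6 m

Let the plane be z = a·x + b·y + c.
Pick B−Pick A: −745a − 60b = −458;  Pick C−Pick A: −544a − 331b = −403.
Solving gives a = 0.59554, b = 0.23876.
|∇z| = √(a²+b²) = 0.64161, so dip δ = arctan(0.64161) = 32.68°.
True thickness = vertical thickness × cos δ = 55.4 × cos 32.68° = 46.6 m.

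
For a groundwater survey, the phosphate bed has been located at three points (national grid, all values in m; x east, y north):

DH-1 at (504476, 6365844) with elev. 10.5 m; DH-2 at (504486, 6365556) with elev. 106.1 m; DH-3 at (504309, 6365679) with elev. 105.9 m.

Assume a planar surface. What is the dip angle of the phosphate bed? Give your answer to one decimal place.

Let the plane be z = a·x + b·y + c.
DH-2−DH-1: 10a − 288b = 95.6;  DH-3−DH-1: −167a − 165b = 95.4.
Solving gives a = −0.23522, b = −0.34011.
Gradient magnitude |∇z| = √(a² + b²) = √(0.05533 + 0.11568) = 0.41353.
True dip = arctan(0.41353) = 22.5°, dipping toward NE (azimuth ≈ 035°).

22.5°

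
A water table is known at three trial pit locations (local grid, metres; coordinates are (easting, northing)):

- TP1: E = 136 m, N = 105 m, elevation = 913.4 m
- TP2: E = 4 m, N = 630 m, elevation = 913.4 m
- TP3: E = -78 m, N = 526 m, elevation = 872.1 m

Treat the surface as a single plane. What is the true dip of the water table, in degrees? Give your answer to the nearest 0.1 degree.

21.5°

Let the plane be z = a·E + b·N + c.
TP2−TP1: −132a + 525b = 0;  TP3−TP1: −214a + 421b = −41.3.
Solving gives a = 0.38188, b = 0.09602.
Gradient magnitude |∇z| = √(a² + b²) = √(0.14583 + 0.00922) = 0.39377.
True dip = arctan(0.39377) = 21.5°, dipping toward WSW (azimuth ≈ 256°).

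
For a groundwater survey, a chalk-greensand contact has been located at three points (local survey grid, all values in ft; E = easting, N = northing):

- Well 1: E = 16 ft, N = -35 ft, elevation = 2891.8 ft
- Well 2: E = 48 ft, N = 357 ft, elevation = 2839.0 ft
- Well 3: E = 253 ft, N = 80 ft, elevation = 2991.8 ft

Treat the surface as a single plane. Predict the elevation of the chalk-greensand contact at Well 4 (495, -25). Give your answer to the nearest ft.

3133 ft

Let the plane be z = a·E + b·N + c.
Well 2−Well 1: 32a + 392b = −52.8;  Well 3−Well 1: 237a + 115b = 100.
Solving gives a = 0.50740, b = −0.17611.
Then c = 2891.8 − a·16 − b·-35 = 2877.52.
At (495, -25): z = 251.2 + 4.4 + 2877.52 = 3133.1 ft.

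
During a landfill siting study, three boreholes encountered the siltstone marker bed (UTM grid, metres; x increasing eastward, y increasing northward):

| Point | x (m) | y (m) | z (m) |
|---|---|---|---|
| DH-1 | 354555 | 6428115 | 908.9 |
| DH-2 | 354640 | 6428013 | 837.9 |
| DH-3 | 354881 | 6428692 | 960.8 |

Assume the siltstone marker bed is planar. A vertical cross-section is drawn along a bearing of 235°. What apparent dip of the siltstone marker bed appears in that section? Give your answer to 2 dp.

Two edge vectors: DH-1→DH-2 = (85, -102, -71), DH-1→DH-3 = (326, 577, 51.9).
Normal n = (DH-1→DH-2) × (DH-1→DH-3) = (35673.2, -27557.5, 82297).
So ∂z/∂x = −n_x/n_z = −0.43347 and ∂z/∂y = −n_y/n_z = 0.33485.
Unit vector along 235° is (sin 235°, cos 235°) = (-0.8192, -0.5736).
Slope in that direction = a·(-0.8192) + b·(-0.5736) = 0.16301.
Apparent dip = arctan|0.16301| = 9.26° (true dip is 28.7°, so apparent ≤ true as expected).

9.26°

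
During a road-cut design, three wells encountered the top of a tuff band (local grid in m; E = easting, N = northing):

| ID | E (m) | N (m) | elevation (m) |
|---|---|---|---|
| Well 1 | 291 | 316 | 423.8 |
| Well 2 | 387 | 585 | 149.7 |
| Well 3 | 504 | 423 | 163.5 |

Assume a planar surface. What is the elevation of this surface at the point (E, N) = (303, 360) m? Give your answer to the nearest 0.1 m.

Let the plane be z = a·E + b·N + c.
Well 2−Well 1: 96a + 269b = −274.1;  Well 3−Well 1: 213a + 107b = −260.3.
Solving gives a = −0.86533, b = −0.71014.
Then c = 423.8 − a·291 − b·316 = 900.02.
At (303, 360): z = −262.2 − 255.7 + 900.02 = 382.2 m.

382.2 m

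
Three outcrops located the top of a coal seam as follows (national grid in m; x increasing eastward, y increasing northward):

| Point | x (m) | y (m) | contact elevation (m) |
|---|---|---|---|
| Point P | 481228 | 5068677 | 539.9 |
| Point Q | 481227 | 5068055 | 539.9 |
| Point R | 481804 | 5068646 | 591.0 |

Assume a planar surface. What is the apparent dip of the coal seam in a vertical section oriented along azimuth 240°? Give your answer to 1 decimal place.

4.4°

Let the plane be z = a·x + b·y + c.
Point Q−Point P: −1a − 622b = 0;  Point R−Point P: 576a − 31b = 51.1.
Solving gives a = 0.08871, b = −0.00014.
Unit vector along 240° is (sin 240°, cos 240°) = (-0.8660, -0.5000).
Slope in that direction = a·(-0.8660) + b·(-0.5000) = −0.07675.
Apparent dip = arctan|0.07675| = 4.4° (true dip is 5.1°, so apparent ≤ true as expected).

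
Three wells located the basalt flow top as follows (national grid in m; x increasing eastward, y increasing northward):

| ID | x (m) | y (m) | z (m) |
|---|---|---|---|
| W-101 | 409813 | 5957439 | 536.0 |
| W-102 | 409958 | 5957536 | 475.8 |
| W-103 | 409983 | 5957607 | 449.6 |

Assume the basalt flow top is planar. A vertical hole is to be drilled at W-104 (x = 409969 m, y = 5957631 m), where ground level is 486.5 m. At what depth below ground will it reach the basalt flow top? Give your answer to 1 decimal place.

40.8 m

Let the plane be z = a·x + b·y + c.
W-102−W-101: 145a + 97b = −60.2;  W-103−W-101: 170a + 168b = −86.4.
Solving gives a = −0.220177891, b = −0.291486658.
Then c = 536 − a·409813 − b·5957439 = 1827281.75.
At (409969, 5957631): z_contact = −90266.11 − 1736569.95 + 1827281.75 = 445.69 m.
Depth below ground = 486.5 − 445.69 = 40.8 m.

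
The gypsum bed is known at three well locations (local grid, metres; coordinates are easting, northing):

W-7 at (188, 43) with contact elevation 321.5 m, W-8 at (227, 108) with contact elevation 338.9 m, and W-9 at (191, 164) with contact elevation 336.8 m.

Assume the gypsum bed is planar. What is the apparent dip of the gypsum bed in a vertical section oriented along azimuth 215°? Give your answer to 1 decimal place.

Let the plane be z = a·easting + b·northing + c.
W-8−W-7: 39a + 65b = 17.4;  W-9−W-7: 3a + 121b = 15.3.
Solving gives a = 0.24556, b = 0.12036.
Unit vector along 215° is (sin 215°, cos 215°) = (-0.5736, -0.8192).
Slope in that direction = a·(-0.5736) + b·(-0.8192) = −0.23944.
Apparent dip = arctan|0.23944| = 13.5° (true dip is 15.3°, so apparent ≤ true as expected).

13.5°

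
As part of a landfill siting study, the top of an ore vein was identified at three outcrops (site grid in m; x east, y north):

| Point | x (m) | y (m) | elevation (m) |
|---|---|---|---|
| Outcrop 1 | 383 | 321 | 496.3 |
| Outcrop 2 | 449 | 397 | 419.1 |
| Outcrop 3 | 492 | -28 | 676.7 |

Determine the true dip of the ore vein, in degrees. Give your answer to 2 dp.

37.75°

Let the plane be z = a·x + b·y + c.
Outcrop 2−Outcrop 1: 66a + 76b = −77.2;  Outcrop 3−Outcrop 1: 109a − 349b = 180.4.
Solving gives a = −0.42252, b = −0.64887.
Gradient magnitude |∇z| = √(a² + b²) = √(0.17852 + 0.42103) = 0.77431.
True dip = arctan(0.77431) = 37.75°, dipping toward NNE (azimuth ≈ 033°).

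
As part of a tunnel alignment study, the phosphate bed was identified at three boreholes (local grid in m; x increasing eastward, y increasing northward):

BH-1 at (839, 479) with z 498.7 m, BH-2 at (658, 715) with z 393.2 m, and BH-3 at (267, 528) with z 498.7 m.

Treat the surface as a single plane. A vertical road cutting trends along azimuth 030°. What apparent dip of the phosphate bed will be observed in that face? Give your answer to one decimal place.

Two edge vectors: BH-1→BH-2 = (-181, 236, -105.5), BH-1→BH-3 = (-572, 49, 0).
Normal n = (BH-1→BH-2) × (BH-1→BH-3) = (5169.5, 60346, 126123).
So ∂z/∂x = −n_x/n_z = −0.04099 and ∂z/∂y = −n_y/n_z = −0.47847.
Unit vector along 030° is (sin 30°, cos 30°) = (0.5000, 0.8660).
Slope in that direction = a·(0.5000) + b·(0.8660) = −0.43486.
Apparent dip = arctan|0.43486| = 23.5° (true dip is 25.7°, so apparent ≤ true as expected).

23.5°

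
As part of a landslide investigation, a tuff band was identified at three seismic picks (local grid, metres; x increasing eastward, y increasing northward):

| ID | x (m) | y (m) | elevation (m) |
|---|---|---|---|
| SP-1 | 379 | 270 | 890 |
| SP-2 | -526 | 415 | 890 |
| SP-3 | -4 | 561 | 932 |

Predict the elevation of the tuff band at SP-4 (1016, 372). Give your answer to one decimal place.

Let the plane be z = a·x + b·y + c.
SP-2−SP-1: −905a + 145b = 0;  SP-3−SP-1: −383a + 291b = 42.
Solving gives a = 0.029304, b = 0.182899.
Then c = 890 − a·379 − b·270 = 829.51.
At (1016, 372): z = 29.8 + 68.0 + 829.51 = 927.3 m.

927.3 m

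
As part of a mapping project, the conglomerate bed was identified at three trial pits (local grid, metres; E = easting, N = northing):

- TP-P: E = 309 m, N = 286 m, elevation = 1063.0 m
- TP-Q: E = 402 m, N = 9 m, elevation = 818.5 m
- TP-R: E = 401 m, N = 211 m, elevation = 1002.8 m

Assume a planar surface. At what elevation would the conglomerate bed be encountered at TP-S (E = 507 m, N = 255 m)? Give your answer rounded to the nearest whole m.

Let the plane be z = a·E + b·N + c.
TP-Q−TP-P: 93a − 277b = −244.5;  TP-R−TP-P: 92a − 75b = −60.2.
Solving gives a = 0.08980, b = 0.91282.
Then c = 1063 − a·309 − b·286 = 774.19.
At (507, 255): z = 45.5 + 232.8 + 774.19 = 1052.5 m.

1052 m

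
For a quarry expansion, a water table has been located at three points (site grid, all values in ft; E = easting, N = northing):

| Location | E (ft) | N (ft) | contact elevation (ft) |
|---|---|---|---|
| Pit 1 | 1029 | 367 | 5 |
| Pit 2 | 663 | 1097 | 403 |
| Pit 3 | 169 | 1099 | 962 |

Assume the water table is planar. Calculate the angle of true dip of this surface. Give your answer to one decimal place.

48.5°

Let the plane be z = a·E + b·N + c.
Pit 2−Pit 1: −366a + 730b = 398;  Pit 3−Pit 1: −860a + 732b = 957.
Solving gives a = −1.13167, b = −0.02218.
Gradient magnitude |∇z| = √(a² + b²) = √(1.28067 + 0.00049) = 1.13189.
True dip = arctan(1.13189) = 48.5°, dipping toward E (azimuth ≈ 089°).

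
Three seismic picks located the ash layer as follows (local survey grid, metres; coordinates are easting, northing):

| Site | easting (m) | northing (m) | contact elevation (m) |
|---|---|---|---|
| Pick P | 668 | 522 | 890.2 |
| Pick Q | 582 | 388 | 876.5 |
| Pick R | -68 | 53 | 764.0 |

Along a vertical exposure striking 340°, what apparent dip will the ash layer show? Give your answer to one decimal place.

4.2°

Let the plane be z = a·easting + b·northing + c.
Pick Q−Pick P: −86a − 134b = −13.7;  Pick R−Pick P: −736a − 469b = −126.2.
Solving gives a = 0.17989, b = −0.01321.
Unit vector along 340° is (sin 340°, cos 340°) = (-0.3420, 0.9397).
Slope in that direction = a·(-0.3420) + b·(0.9397) = −0.07394.
Apparent dip = arctan|0.07394| = 4.2° (true dip is 10.2°, so apparent ≤ true as expected).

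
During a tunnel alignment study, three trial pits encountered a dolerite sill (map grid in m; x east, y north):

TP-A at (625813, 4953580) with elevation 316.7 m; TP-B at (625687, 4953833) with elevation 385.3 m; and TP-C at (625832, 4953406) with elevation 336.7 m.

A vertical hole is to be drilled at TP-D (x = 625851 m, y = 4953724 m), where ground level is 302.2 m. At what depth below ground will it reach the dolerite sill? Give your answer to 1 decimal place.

Two edge vectors: TP-A→TP-B = (-126, 253, 68.6), TP-A→TP-C = (19, -174, 20).
Normal n = (TP-A→TP-B) × (TP-A→TP-C) = (16996.4, 3823.4, 17117).
So ∂z/∂x = −n_x/n_z = −0.992954373 and ∂z/∂y = −n_y/n_z = −0.223368581.
Intercept c from TP-A: 316.7 + 621403.75 + 1106474.14 = 1728194.59.
At (625851, 4953724): z_contact = −621441.49 − 1106506.30 + 1728194.59 = 246.80 m.
Depth below ground = 302.2 − 246.80 = 55.4 m.

55.4 m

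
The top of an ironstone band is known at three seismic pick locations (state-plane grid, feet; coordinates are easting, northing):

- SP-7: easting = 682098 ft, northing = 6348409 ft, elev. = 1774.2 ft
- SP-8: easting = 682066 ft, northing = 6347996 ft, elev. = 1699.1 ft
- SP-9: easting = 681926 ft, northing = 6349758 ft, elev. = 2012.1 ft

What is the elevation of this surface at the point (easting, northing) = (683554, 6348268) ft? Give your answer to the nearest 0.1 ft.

1787.8 ft

Let the plane be z = a·easting + b·northing + c.
SP-8−SP-7: −32a − 413b = −75.1;  SP-9−SP-7: −172a + 1349b = 237.9.
Solving gives a = 0.026769640, b = 0.179766033.
Then c = 1774.2 − a·682098 − b·6348409 = −1157713.62.
At (683554, 6348268): z = 18298.5 + 1141203.0 − 1157713.62 = 1787.8 ft.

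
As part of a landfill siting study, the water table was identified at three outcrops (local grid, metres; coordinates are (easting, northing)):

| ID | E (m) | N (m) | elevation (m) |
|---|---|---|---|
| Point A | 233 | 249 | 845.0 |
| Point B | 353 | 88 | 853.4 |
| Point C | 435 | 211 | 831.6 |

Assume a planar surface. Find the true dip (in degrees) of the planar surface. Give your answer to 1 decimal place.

Let the plane be z = a·E + b·N + c.
Point B−Point A: 120a − 161b = 8.4;  Point C−Point A: 202a − 38b = −13.4.
Solving gives a = −0.08857, b = −0.11819.
Gradient magnitude |∇z| = √(a² + b²) = √(0.00784 + 0.01397) = 0.14769.
True dip = arctan(0.14769) = 8.4°, dipping toward NE (azimuth ≈ 037°).

8.4°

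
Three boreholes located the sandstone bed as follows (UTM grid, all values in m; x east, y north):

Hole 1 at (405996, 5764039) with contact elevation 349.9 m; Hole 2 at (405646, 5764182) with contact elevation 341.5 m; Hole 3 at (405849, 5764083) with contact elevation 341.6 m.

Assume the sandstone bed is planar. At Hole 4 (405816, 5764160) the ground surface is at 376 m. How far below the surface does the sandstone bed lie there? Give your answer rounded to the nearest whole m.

16 m

Let the plane be z = a·x + b·y + c.
Hole 2−Hole 1: −350a + 143b = −8.4;  Hole 3−Hole 1: −147a + 44b = −8.3.
Solving gives a = 0.14540117, b = 0.29713574.
Then c = 349.9 − a·405996 − b·5764039 = −1771384.39.
At (405816, 5764160): z_contact = 59006.1 + 1712738.0 − 1771384.39 = 359.7 m.
Depth below ground = 376 − 359.7 = 16 m.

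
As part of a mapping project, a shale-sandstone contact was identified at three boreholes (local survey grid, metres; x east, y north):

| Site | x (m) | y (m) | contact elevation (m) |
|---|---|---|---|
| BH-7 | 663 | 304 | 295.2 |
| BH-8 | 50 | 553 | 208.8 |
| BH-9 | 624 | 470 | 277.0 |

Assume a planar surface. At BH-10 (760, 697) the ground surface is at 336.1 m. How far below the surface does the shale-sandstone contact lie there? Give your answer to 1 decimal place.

Let the plane be z = a·x + b·y + c.
BH-8−BH-7: −613a + 249b = −86.4;  BH-9−BH-7: −39a + 166b = −18.2.
Solving gives a = 0.10658, b = −0.08460.
Then c = 295.2 − a·663 − b·304 = 250.25.
At (760, 697): z_contact = 81.00 − 58.96 + 250.25 = 272.29 m.
Depth below ground = 336.1 − 272.29 = 63.8 m.

63.8 m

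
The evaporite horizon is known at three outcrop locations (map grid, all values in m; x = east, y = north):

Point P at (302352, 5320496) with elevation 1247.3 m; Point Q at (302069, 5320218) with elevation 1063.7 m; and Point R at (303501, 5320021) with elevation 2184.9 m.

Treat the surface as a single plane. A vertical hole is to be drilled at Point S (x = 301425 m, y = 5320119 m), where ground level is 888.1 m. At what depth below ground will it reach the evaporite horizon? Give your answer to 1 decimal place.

Two edge vectors: Point P→Point Q = (-283, -278, -183.6), Point P→Point R = (1149, -475, 937.6).
Normal n = (Point P→Point Q) × (Point P→Point R) = (-347862.8, 54384.4, 453847).
So ∂z/∂x = −n_x/n_z = 0.766475927 and ∂z/∂y = −n_y/n_z = −0.119829810.
Intercept c from Point P: 1247.3 − 231745.53 + 637554.03 = 407055.80.
At (301425, 5320119): z_contact = 231035.01 − 637508.85 + 407055.80 = 581.95 m.
Depth below ground = 888.1 − 581.95 = 306.1 m.

306.1 m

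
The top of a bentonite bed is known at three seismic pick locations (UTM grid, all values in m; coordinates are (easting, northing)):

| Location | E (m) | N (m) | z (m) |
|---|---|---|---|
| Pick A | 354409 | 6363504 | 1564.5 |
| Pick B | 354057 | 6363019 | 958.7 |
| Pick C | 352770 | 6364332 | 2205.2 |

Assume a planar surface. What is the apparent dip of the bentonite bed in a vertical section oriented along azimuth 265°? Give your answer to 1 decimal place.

15.3°

Let the plane be z = a·E + b·N + c.
Pick B−Pick A: −352a − 485b = −605.8;  Pick C−Pick A: −1639a + 828b = 640.7.
Solving gives a = 0.17569, b = 1.12156.
Unit vector along 265° is (sin 265°, cos 265°) = (-0.9962, -0.0872).
Slope in that direction = a·(-0.9962) + b·(-0.0872) = −0.27277.
Apparent dip = arctan|0.27277| = 15.3° (true dip is 48.6°, so apparent ≤ true as expected).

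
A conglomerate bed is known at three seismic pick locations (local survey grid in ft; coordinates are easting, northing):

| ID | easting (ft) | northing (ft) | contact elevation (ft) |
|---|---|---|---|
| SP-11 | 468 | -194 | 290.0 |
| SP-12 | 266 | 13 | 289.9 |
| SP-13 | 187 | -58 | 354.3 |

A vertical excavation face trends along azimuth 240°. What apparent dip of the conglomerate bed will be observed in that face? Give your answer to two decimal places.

30.45°

Two edge vectors: SP-11→SP-12 = (-202, 207, -0.1), SP-11→SP-13 = (-281, 136, 64.3).
Normal n = (SP-11→SP-12) × (SP-11→SP-13) = (13323.7, 13016.7, 30695).
So ∂z/∂easting = −n_x/n_z = −0.43407 and ∂z/∂northing = −n_y/n_z = −0.42407.
Unit vector along 240° is (sin 240°, cos 240°) = (-0.8660, -0.5000).
Slope in that direction = a·(-0.8660) + b·(-0.5000) = 0.58795.
Apparent dip = arctan|0.58795| = 30.45° (true dip is 31.3°, so apparent ≤ true as expected).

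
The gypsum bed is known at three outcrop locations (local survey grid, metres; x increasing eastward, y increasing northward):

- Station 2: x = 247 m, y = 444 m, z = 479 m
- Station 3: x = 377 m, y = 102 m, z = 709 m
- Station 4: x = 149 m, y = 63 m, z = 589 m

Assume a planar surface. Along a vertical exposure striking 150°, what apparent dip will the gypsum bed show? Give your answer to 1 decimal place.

34.4°

Two edge vectors: Station 2→Station 3 = (130, -342, 230), Station 2→Station 4 = (-98, -381, 110).
Normal n = (Station 2→Station 3) × (Station 2→Station 4) = (50010, -36840, -83046).
So ∂z/∂x = −n_x/n_z = 0.60220 and ∂z/∂y = −n_y/n_z = −0.44361.
Unit vector along 150° is (sin 150°, cos 150°) = (0.5000, -0.8660).
Slope in that direction = a·(0.5000) + b·(-0.8660) = 0.68528.
Apparent dip = arctan|0.68528| = 34.4° (true dip is 36.8°, so apparent ≤ true as expected).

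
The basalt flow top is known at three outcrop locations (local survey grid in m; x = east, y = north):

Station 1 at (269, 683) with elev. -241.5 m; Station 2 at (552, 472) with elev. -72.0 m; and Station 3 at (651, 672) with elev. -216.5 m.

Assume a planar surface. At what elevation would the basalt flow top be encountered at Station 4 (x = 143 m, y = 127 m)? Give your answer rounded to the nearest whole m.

Two edge vectors: Station 1→Station 2 = (283, -211, 169.5), Station 1→Station 3 = (382, -11, 25).
Normal n = (Station 1→Station 2) × (Station 1→Station 3) = (-3410.5, 57674, 77489).
So ∂z/∂x = −n_x/n_z = 0.04401 and ∂z/∂y = −n_y/n_z = −0.74429.
Intercept c from Station 1: -241.5 − 11.84 + 508.35 = 255.01.
At (143, 127): z = 6.3 − 94.5 + 255.01 = 166.8 m.

167 m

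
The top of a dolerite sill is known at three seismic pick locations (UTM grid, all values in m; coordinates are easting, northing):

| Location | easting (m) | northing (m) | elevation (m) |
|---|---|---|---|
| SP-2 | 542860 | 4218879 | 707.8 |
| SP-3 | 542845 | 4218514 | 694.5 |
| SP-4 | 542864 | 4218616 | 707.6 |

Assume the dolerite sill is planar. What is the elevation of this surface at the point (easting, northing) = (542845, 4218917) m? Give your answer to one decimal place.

698.7 m

Let the plane be z = a·easting + b·northing + c.
SP-3−SP-2: −15a − 365b = −13.3;  SP-4−SP-2: 4a − 263b = −0.2.
Solving gives a = 0.633654024, b = 0.010397780.
Then c = 707.8 − a·542860 − b·4218879 = −387144.60.
At (542845, 4218917): z = 343975.9 + 43867.4 − 387144.60 = 698.7 m.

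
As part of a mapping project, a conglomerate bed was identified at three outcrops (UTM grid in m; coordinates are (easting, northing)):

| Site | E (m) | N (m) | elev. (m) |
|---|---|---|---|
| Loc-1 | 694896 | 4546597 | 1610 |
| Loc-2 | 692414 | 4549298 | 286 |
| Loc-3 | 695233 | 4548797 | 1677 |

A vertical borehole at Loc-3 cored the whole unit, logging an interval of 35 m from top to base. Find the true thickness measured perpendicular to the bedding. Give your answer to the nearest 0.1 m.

31.5 m

Let the plane be z = a·E + b·N + c.
Loc-2−Loc-1: −2482a + 2701b = −1324;  Loc-3−Loc-1: 337a + 2200b = 67.
Solving gives a = 0.48563, b = −0.04394.
|∇z| = √(a²+b²) = 0.48761, so dip δ = arctan(0.48761) = 25.99°.
True thickness = vertical thickness × cos δ = 35 × cos 25.99° = 31.5 m.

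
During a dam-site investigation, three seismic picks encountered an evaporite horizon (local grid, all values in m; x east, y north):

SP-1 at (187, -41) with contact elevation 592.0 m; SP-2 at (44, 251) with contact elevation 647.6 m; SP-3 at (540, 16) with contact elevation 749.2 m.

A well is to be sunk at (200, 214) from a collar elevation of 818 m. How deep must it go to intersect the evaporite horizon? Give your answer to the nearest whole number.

Let the plane be z = a·x + b·y + c.
SP-2−SP-1: −143a + 292b = 55.6;  SP-3−SP-1: 353a + 57b = 157.2.
Solving gives a = 0.38420, b = 0.37856.
Then c = 592 − a·187 − b·-41 = 535.68.
At (200, 214): z_contact = 76.8 + 81.0 + 535.68 = 693.5 m.
Depth below ground = 818 − 693.5 = 124 m.

124 m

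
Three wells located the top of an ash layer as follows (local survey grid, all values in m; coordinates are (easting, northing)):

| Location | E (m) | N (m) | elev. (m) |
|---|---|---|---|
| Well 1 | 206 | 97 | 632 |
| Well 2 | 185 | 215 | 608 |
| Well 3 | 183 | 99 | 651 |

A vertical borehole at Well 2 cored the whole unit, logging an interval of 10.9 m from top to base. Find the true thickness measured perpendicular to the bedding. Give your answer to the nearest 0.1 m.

8.0 m

Let the plane be z = a·E + b·N + c.
Well 2−Well 1: −21a + 118b = −24;  Well 3−Well 1: −23a + 2b = 19.
Solving gives a = −0.85704, b = −0.35591.
|∇z| = √(a²+b²) = 0.92800, so dip δ = arctan(0.92800) = 42.86°.
True thickness = vertical thickness × cos δ = 10.9 × cos 42.86° = 8.0 m.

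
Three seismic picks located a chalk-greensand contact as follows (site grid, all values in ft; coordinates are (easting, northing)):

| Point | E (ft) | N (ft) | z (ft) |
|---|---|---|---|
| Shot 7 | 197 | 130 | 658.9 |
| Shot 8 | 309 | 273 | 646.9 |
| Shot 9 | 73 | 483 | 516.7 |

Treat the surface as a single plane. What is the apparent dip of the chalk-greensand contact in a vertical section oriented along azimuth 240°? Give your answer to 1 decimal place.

5.2°

Two edge vectors: Shot 7→Shot 8 = (112, 143, -12), Shot 7→Shot 9 = (-124, 353, -142.2).
Normal n = (Shot 7→Shot 8) × (Shot 7→Shot 9) = (-16098.6, 17414.4, 57268).
So ∂z/∂E = −n_x/n_z = 0.28111 and ∂z/∂N = −n_y/n_z = −0.30409.
Unit vector along 240° is (sin 240°, cos 240°) = (-0.8660, -0.5000).
Slope in that direction = a·(-0.8660) + b·(-0.5000) = −0.09141.
Apparent dip = arctan|0.09141| = 5.2° (true dip is 22.5°, so apparent ≤ true as expected).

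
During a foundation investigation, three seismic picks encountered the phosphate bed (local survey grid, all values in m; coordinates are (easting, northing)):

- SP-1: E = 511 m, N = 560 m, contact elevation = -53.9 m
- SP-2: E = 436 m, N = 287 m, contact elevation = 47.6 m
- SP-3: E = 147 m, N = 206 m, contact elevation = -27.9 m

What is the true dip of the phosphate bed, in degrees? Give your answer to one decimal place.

31.9°

Let the plane be z = a·E + b·N + c.
SP-2−SP-1: −75a − 273b = 101.5;  SP-3−SP-1: −364a − 354b = 26.
Solving gives a = 0.39594, b = −0.48057.
Gradient magnitude |∇z| = √(a² + b²) = √(0.15677 + 0.23095) = 0.62267.
True dip = arctan(0.62267) = 31.9°, dipping toward NW (azimuth ≈ 321°).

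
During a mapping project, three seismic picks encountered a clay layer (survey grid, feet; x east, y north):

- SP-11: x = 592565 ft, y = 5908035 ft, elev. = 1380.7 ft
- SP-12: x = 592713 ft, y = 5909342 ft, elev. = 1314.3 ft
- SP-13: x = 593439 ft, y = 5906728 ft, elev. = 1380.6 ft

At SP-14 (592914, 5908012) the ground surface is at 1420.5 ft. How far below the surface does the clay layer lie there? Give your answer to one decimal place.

61.5 ft

Two edge vectors: SP-11→SP-12 = (148, 1307, -66.4), SP-11→SP-13 = (874, -1307, -0.1).
Normal n = (SP-11→SP-12) × (SP-11→SP-13) = (-86915.5, -58018.8, -1335754).
So ∂z/∂x = −n_x/n_z = −0.065068493 and ∂z/∂y = −n_y/n_z = −0.043435243.
Intercept c from SP-11: 1380.7 + 38557.31 + 256616.94 = 296554.95.
At (592914, 5908012): z_contact = −38580.02 − 256615.94 + 296554.95 = 1358.99 ft.
Depth below ground = 1420.5 − 1358.99 = 61.5 ft.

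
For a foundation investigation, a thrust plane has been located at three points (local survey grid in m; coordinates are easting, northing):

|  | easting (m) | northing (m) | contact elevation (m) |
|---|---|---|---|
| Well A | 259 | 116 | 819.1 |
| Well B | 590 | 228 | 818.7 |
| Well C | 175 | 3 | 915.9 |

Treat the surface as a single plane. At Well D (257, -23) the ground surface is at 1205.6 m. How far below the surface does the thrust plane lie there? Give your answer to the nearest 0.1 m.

Two edge vectors: Well A→Well B = (331, 112, -0.4), Well A→Well C = (-84, -113, 96.8).
Normal n = (Well A→Well B) × (Well A→Well C) = (10796.4, -32007.2, -27995).
So ∂z/∂easting = −n_x/n_z = 0.38565 and ∂z/∂northing = −n_y/n_z = −1.14332.
Intercept c from Well A: 819.1 − 99.88 + 132.62 = 851.84.
At (257, -23): z_contact = 99.11 + 26.30 + 851.84 = 977.25 m.
Depth below ground = 1205.6 − 977.25 = 228.4 m.

228.4 m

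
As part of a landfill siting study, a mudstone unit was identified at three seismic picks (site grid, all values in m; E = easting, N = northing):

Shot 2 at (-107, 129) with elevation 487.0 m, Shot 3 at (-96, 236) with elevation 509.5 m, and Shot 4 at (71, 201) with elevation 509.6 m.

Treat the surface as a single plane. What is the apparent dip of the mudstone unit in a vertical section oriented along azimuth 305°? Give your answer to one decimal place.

4.7°

Let the plane be z = a·E + b·N + c.
Shot 3−Shot 2: 11a + 107b = 22.5;  Shot 4−Shot 2: 178a + 72b = 22.6.
Solving gives a = 0.04373, b = 0.20579.
Unit vector along 305° is (sin 305°, cos 305°) = (-0.8192, 0.5736).
Slope in that direction = a·(-0.8192) + b·(0.5736) = 0.08221.
Apparent dip = arctan|0.08221| = 4.7° (true dip is 11.9°, so apparent ≤ true as expected).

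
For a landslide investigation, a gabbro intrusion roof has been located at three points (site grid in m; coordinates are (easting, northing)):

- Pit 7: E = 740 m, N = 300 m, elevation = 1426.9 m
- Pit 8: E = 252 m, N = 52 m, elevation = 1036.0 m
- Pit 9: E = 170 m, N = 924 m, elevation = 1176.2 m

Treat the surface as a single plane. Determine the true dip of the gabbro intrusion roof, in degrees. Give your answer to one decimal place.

35.8°

Two edge vectors: Pit 7→Pit 8 = (-488, -248, -390.9), Pit 7→Pit 9 = (-570, 624, -250.7).
Normal n = (Pit 7→Pit 8) × (Pit 7→Pit 9) = (306095.2, 100471.4, -445872).
So ∂z/∂E = −n_x/n_z = 0.68651 and ∂z/∂N = −n_y/n_z = 0.22534.
Gradient magnitude |∇z| = √(a² + b²) = √(0.47129 + 0.05078) = 0.72255.
True dip = arctan(0.72255) = 35.8°, dipping toward WSW (azimuth ≈ 252°).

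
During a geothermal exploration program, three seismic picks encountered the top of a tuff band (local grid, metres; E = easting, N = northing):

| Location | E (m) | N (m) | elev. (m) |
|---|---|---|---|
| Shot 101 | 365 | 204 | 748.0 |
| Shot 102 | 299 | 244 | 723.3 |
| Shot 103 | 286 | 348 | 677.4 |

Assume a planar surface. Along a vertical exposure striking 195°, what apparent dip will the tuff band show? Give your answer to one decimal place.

20.9°

Two edge vectors: Shot 101→Shot 102 = (-66, 40, -24.7), Shot 101→Shot 103 = (-79, 144, -70.6).
Normal n = (Shot 101→Shot 102) × (Shot 101→Shot 103) = (732.8, -2708.3, -6344).
So ∂z/∂E = −n_x/n_z = 0.11551 and ∂z/∂N = −n_y/n_z = −0.42691.
Unit vector along 195° is (sin 195°, cos 195°) = (-0.2588, -0.9659).
Slope in that direction = a·(-0.2588) + b·(-0.9659) = 0.38246.
Apparent dip = arctan|0.38246| = 20.9° (true dip is 23.9°, so apparent ≤ true as expected).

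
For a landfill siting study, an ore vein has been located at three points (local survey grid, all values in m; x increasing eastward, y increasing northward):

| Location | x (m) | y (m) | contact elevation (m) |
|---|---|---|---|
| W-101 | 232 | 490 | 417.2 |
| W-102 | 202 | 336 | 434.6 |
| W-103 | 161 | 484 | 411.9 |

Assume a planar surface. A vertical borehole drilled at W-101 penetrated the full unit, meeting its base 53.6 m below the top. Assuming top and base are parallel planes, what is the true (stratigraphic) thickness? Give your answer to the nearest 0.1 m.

53.0 m

Two edge vectors: W-101→W-102 = (-30, -154, 17.4), W-101→W-103 = (-71, -6, -5.3).
Normal n = (W-101→W-102) × (W-101→W-103) = (920.6, -1394.4, -10754).
So ∂z/∂x = −n_x/n_z = 0.08561 and ∂z/∂y = −n_y/n_z = −0.12966.
|∇z| = √(a²+b²) = 0.15537, so dip δ = arctan(0.15537) = 8.83°.
True thickness = vertical thickness × cos δ = 53.6 × cos 8.83° = 53.0 m.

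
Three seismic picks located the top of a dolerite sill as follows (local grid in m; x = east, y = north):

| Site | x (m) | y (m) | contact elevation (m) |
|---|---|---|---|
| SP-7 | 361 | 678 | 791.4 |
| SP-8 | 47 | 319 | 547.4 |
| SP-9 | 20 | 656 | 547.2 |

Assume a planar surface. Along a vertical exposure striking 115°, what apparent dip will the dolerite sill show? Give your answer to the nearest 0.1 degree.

Let the plane be z = a·x + b·y + c.
SP-8−SP-7: −314a − 359b = −244;  SP-9−SP-7: −341a − 22b = −244.2.
Solving gives a = 0.71248, b = 0.05649.
Unit vector along 115° is (sin 115°, cos 115°) = (0.9063, -0.4226).
Slope in that direction = a·(0.9063) + b·(-0.4226) = 0.62186.
Apparent dip = arctan|0.62186| = 31.9° (true dip is 35.6°, so apparent ≤ true as expected).

31.9°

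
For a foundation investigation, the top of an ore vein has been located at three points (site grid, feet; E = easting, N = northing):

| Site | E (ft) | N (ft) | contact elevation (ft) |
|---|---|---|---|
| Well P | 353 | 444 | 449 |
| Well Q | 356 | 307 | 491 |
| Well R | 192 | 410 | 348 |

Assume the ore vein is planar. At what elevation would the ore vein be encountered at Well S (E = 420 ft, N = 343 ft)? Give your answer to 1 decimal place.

524.6 ft

Two edge vectors: Well P→Well Q = (3, -137, 42), Well P→Well R = (-161, -34, -101).
Normal n = (Well P→Well Q) × (Well P→Well R) = (15265, -6459, -22159).
So ∂z/∂E = −n_x/n_z = 0.68888 and ∂z/∂N = −n_y/n_z = −0.29148.
Intercept c from Well P: 449 − 243.18 + 129.42 = 335.24.
At (420, 343): z = 289.3 − 100.0 + 335.24 = 524.6 ft.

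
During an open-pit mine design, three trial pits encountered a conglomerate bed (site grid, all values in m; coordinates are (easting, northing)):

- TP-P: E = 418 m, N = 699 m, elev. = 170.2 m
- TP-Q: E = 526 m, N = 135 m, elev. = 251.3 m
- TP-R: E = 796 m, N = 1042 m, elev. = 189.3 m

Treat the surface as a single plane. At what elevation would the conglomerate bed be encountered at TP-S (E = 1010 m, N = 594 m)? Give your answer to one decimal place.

Two edge vectors: TP-P→TP-Q = (108, -564, 81.1), TP-P→TP-R = (378, 343, 19.1).
Normal n = (TP-P→TP-Q) × (TP-P→TP-R) = (-38589.7, 28593, 250236).
So ∂z/∂E = −n_x/n_z = 0.154213 and ∂z/∂N = −n_y/n_z = −0.114264.
Intercept c from TP-P: 170.2 − 64.46 + 79.87 = 185.61.
At (1010, 594): z = 155.8 − 67.9 + 185.61 = 273.5 m.

273.5 m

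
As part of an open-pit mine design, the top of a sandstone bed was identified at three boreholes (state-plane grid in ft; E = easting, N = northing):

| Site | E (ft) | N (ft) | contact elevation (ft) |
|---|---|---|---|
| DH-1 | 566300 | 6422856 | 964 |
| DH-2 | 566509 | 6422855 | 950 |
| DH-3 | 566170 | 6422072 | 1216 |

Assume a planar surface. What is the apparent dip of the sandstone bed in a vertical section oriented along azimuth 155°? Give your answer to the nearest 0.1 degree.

14.1°

Two edge vectors: DH-1→DH-2 = (209, -1, -14), DH-1→DH-3 = (-130, -784, 252).
Normal n = (DH-1→DH-2) × (DH-1→DH-3) = (-11228, -50848, -163986).
So ∂z/∂E = −n_x/n_z = −0.06847 and ∂z/∂N = −n_y/n_z = −0.31008.
Unit vector along 155° is (sin 155°, cos 155°) = (0.4226, -0.9063).
Slope in that direction = a·(0.4226) + b·(-0.9063) = 0.25209.
Apparent dip = arctan|0.25209| = 14.1° (true dip is 17.6°, so apparent ≤ true as expected).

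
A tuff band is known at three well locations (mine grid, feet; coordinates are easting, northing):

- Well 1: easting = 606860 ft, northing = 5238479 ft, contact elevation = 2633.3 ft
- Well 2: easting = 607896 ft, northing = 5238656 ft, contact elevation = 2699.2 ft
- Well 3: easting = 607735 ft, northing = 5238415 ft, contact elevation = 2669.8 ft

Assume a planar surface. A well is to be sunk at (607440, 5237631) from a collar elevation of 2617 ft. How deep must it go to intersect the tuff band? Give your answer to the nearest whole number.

Two edge vectors: Well 1→Well 2 = (1036, 177, 65.9), Well 1→Well 3 = (875, -64, 36.5).
Normal n = (Well 1→Well 2) × (Well 1→Well 3) = (10678.1, 19848.5, -221179).
So ∂z/∂easting = −n_x/n_z = 0.04827809 and ∂z/∂northing = −n_y/n_z = 0.08973953.
Intercept c from Well 1: 2633.3 − 29298.04 − 470098.66 = −496763.40.
At (607440, 5237631): z_contact = 29326.0 + 470022.6 − 496763.40 = 2585.2 ft.
Depth below ground = 2617 − 2585.2 = 32 ft.

32 ft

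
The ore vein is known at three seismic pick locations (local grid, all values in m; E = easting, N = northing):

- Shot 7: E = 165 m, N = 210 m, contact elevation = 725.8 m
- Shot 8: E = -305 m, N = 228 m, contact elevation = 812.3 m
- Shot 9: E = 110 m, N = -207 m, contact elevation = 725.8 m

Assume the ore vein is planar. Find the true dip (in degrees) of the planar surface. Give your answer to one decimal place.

Let the plane be z = a·E + b·N + c.
Shot 8−Shot 7: −470a + 18b = 86.5;  Shot 9−Shot 7: −55a − 417b = 0.
Solving gives a = −0.18312, b = 0.02415.
Gradient magnitude |∇z| = √(a² + b²) = √(0.03353 + 0.00058) = 0.18470.
True dip = arctan(0.18470) = 10.5°, dipping toward E (azimuth ≈ 098°).

10.5°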